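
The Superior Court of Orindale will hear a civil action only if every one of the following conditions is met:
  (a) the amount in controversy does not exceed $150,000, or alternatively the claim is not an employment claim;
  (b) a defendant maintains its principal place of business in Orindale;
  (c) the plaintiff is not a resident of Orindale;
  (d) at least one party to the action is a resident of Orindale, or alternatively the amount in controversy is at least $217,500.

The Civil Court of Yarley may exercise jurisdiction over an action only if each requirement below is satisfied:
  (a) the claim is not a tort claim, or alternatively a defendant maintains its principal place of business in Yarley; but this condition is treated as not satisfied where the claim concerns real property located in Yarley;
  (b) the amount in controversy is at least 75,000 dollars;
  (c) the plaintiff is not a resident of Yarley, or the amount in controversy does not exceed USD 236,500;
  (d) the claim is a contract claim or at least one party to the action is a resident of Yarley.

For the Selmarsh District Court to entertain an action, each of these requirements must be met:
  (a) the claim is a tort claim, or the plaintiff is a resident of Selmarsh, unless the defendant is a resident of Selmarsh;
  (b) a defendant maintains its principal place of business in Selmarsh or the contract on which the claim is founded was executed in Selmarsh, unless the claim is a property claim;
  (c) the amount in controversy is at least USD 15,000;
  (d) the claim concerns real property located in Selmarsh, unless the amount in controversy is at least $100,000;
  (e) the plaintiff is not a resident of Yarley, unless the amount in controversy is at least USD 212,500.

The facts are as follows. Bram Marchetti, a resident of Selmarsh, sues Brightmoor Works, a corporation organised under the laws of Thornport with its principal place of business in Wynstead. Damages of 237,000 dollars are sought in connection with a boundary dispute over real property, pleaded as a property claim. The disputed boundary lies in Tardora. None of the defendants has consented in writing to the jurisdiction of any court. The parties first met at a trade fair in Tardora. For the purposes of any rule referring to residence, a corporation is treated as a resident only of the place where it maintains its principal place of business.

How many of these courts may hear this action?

1

The Superior Court of Orindale:
  (a) The claim is a property claim, not an employment claim — that alternative is enough. Met.
  (b) The corporate defendant(s) have their principal place of business in Wynstead, not Orindale. Not satisfied.
  (c) The plaintiff resides in Selmarsh, which is not Orindale. Condition met.
  (d) The amount in controversy is USD 237,000, which meets the $217,500 floor, which satisfies one of the alternatives. Satisfied.
  → Not every requirement is met — no jurisdiction.
The Civil Court of Yarley:
  (a) The claim is a property claim, not a tort claim, so one alternative holds. And the carve-out is inapplicable — the property lies in Tardora, not Yarley. Met.
  (b) The amount in controversy is 237,000 dollars, which meets the $75,000 floor. Condition met.
  (c) The plaintiff resides in Selmarsh, which is not Yarley — that alternative is enough. Condition met.
  (d) The claim is a property claim, not a contract claim; no party resides in Yarley — every alternative fails. Condition not met.
  → At least one condition fails; no jurisdiction.
The Selmarsh District Court:
  (a) The plaintiff resides in Selmarsh, so this disjunct is met. Condition met.
  (b) The corporate defendant(s) have their principal place of business in Wynstead, not Selmarsh; no contract (and hence no place of execution) is alleged — every alternative fails. The proviso rescues it, though: the claim is a property claim. Met.
  (c) The amount in controversy is USD 237,000, which meets the $15,000 floor. Condition met.
  (d) The property lies in Tardora, not Selmarsh. The proviso rescues it, though: the amount in controversy is 237,000 dollars, which meets the $100,000 floor. Met.
  (e) The plaintiff resides in Selmarsh, which is not Yarley. Satisfied.
  → Jurisdiction lies.
Courts with jurisdiction: the Selmarsh District Court — 1 in total.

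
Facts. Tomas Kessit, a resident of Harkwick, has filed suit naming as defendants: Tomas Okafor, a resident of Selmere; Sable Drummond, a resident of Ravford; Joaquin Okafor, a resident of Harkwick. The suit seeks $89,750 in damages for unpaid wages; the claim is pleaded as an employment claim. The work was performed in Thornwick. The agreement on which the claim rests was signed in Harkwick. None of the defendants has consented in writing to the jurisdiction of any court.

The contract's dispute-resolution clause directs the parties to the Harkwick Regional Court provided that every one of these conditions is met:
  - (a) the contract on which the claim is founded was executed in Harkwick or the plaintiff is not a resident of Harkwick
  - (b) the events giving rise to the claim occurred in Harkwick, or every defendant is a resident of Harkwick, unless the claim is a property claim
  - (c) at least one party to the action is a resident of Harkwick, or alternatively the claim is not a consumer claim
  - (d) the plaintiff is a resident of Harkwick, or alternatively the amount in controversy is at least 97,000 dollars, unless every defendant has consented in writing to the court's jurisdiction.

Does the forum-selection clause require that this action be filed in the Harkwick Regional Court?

The Harkwick Regional Court:
  (a) The contract was executed in Harkwick, so one alternative holds. Satisfied.
  (b) The operative events occurred in Thornwick, not Harkwick; the defendants reside as follows — Tomas Okafor in Selmere, Sable Drummond in Ravford, Joaquin Okafor in Harkwick — not all in Harkwick — no alternative holds. The proviso offers no rescue either, since the claim is an employment claim, not a property claim. Condition not met.
  (c) Tomas Kessit resides in Harkwick — that alternative is enough. Met.
  (d) The plaintiff resides in Harkwick — that alternative is enough. Condition met.
  → Forum clause is not triggered.

No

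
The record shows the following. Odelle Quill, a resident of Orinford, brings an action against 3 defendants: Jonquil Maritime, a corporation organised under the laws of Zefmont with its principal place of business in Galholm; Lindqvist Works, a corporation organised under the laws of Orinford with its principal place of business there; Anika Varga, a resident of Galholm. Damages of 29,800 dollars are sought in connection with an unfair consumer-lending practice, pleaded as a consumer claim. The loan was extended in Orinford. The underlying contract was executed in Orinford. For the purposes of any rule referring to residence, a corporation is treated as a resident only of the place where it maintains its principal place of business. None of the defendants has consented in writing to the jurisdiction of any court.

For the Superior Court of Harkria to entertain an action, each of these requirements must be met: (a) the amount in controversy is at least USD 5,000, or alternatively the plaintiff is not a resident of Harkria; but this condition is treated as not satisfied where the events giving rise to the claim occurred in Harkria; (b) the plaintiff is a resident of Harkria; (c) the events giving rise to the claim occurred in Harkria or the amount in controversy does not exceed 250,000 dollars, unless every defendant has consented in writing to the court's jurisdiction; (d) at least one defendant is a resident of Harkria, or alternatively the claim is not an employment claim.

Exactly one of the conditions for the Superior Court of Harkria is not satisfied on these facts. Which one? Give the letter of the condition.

(b)

The Superior Court of Harkria:
  (a) The amount in controversy is $29,800, which meets the USD 5,000 floor, so one alternative holds. The carve-out does not apply: the operative events occurred in Orinford, not Harkria. Satisfied.
  (b) The plaintiff resides in Orinford, not Harkria. Condition not met.
  (c) The amount in controversy is $29,800, within the 250,000 dollars ceiling, so this disjunct is met. Condition met.
  (d) The claim is a consumer claim, not an employment claim, so one alternative holds. Met.
Only condition (b) fails.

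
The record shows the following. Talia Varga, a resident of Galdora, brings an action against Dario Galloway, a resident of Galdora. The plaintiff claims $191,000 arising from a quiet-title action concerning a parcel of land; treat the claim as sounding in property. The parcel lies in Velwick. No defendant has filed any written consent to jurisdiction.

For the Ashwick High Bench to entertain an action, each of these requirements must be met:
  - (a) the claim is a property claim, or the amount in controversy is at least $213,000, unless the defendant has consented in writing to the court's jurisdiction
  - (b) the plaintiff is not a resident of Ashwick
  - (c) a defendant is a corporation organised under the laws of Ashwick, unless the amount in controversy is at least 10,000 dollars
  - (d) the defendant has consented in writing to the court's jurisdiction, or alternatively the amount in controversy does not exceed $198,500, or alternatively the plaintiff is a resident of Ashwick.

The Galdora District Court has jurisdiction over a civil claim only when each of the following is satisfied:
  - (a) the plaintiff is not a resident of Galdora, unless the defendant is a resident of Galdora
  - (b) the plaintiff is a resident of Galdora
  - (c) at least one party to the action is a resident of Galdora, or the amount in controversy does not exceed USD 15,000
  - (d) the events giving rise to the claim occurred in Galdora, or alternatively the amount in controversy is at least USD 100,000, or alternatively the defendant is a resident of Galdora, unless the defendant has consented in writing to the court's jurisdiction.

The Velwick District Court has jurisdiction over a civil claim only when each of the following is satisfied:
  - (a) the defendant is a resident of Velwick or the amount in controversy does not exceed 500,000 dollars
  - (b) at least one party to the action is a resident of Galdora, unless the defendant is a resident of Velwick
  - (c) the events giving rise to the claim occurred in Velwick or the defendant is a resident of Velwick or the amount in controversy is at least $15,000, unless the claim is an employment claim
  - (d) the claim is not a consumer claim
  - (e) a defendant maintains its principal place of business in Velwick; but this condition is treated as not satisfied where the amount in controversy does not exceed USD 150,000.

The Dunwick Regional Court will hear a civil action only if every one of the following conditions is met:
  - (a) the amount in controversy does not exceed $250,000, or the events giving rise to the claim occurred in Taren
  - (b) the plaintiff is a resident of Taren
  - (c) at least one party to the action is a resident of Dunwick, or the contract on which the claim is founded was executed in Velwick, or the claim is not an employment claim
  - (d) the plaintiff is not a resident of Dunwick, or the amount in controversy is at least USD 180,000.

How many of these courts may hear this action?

2

The Ashwick High Bench:
  (a) The claim is a property claim, which satisfies one of the alternatives. Satisfied.
  (b) The plaintiff resides in Galdora, which is not Ashwick. Condition met.
  (c) No defendant is a corporation. But the amount in controversy is $191,000, which meets the 10,000 dollars floor, and the 'unless' clause therefore excuses the requirement. Condition met.
  (d) The amount in controversy is USD 191,000, within the $198,500 ceiling, so one alternative holds. Condition met.
  → Jurisdiction lies.
The Galdora District Court:
  (a) The plaintiff resides in Galdora. But the defendant resides in Galdora, and the 'unless' clause therefore excuses the requirement. Condition met.
  (b) The plaintiff resides in Galdora. Met.
  (c) Talia Varga resides in Galdora, so one alternative holds. Met.
  (d) The amount in controversy is USD 191,000, which meets the 100,000 dollars floor — that alternative is enough. Condition met.
  → Every requirement is satisfied — jurisdiction.
The Velwick District Court:
  (a) The amount in controversy is $191,000, within the 500,000 dollars ceiling, so one alternative holds. Met.
  (b) Talia Varga resides in Galdora. Met.
  (c) The operative events occurred in Velwick, which satisfies one of the alternatives. Condition met.
  (d) The claim is a property claim, not a consumer claim. Condition met.
  (e) No defendant is a corporation. Condition not met.
  → No jurisdiction.
The Dunwick Regional Court:
  (a) The amount in controversy is $191,000, within the $250,000 ceiling, so this disjunct is met. Met.
  (b) The plaintiff resides in Galdora, not Taren. Not met.
  (c) The claim is a property claim, not an employment claim, so one alternative holds. Met.
  (d) The plaintiff resides in Galdora, which is not Dunwick — that alternative is enough. Condition met.
  → No jurisdiction.
Courts with jurisdiction: the Ashwick High Bench, the Galdora District Court — 2 in total.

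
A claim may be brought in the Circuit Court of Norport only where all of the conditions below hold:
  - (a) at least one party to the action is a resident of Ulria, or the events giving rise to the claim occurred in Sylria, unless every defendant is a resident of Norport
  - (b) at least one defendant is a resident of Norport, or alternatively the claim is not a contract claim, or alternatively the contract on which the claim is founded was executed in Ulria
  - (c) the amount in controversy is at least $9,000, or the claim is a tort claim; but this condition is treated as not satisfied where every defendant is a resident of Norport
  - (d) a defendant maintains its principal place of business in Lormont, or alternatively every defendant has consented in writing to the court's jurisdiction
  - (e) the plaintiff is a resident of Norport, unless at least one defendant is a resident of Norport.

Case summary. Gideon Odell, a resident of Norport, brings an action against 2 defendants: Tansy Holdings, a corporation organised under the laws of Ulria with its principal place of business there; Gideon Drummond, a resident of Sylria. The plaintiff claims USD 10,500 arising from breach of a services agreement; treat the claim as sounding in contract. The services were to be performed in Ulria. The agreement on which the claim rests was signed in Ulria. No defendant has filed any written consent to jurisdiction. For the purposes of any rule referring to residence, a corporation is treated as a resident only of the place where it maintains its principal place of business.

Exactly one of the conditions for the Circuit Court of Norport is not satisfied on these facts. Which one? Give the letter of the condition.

The Circuit Court of Norport:
  (a) Tansy Holdings resides in Ulria, so one alternative holds. Condition met.
  (b) The contract was executed in Ulria, so this disjunct is met. Condition met.
  (c) The amount in controversy is USD 10,500, which meets the $9,000 floor, so one alternative holds. The carve-out does not apply: the defendants reside as follows — Tansy Holdings in Ulria, Gideon Drummond in Sylria — not all in Norport. Condition met.
  (d) The corporate defendant(s) have their principal place of business in Ulria, not Lormont; no such written consent has been filed — no alternative holds. Fails.
  (e) The plaintiff resides in Norport. Met.
Only condition (d) fails.

(d)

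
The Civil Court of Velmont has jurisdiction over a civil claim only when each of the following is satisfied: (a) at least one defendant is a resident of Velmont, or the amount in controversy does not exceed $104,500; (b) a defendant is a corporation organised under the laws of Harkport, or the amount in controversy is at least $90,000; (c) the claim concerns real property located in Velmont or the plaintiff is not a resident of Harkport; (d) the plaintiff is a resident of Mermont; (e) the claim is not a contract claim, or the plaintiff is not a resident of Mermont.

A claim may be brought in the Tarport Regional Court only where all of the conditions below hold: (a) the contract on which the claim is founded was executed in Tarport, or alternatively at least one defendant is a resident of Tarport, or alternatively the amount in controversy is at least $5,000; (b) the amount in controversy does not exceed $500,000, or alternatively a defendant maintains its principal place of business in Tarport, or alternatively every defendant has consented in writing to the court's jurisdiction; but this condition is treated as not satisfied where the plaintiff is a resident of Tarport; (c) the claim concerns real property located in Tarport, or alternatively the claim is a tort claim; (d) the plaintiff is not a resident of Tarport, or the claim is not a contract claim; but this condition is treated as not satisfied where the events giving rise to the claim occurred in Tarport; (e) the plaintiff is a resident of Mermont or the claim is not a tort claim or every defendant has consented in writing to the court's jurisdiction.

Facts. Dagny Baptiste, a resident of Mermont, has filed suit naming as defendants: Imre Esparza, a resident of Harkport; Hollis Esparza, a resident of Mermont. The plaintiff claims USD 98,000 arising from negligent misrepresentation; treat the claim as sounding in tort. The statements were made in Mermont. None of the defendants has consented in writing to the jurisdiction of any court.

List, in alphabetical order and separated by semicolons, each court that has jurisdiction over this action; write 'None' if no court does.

the Civil Court of Velmont; the Tarport Regional Court

The Civil Court of Velmont:
  (a) The amount in controversy is USD 98,000, within the $104,500 ceiling, which satisfies one of the alternatives. Satisfied.
  (b) The amount in controversy is $98,000, which meets the USD 90,000 floor, which satisfies one of the alternatives. Condition met.
  (c) The plaintiff resides in Mermont, which is not Harkport, which satisfies one of the alternatives. Condition met.
  (d) The plaintiff resides in Mermont. Condition met.
  (e) The claim is a tort claim, not a contract claim, which satisfies one of the alternatives. Satisfied.
  → The court has jurisdiction.
The Tarport Regional Court:
  (a) The amount in controversy is 98,000 dollars, which meets the USD 5,000 floor, which satisfies one of the alternatives. Satisfied.
  (b) The amount in controversy is USD 98,000, within the USD 500,000 ceiling, which satisfies one of the alternatives. The exception is not triggered, since the plaintiff resides in Mermont, not Tarport. Condition met.
  (c) The claim is a tort claim, which satisfies one of the alternatives. Condition met.
  (d) The plaintiff resides in Mermont, which is not Tarport — that alternative is enough. The exception is not triggered, since the operative events occurred in Mermont, not Tarport. Satisfied.
  (e) The plaintiff resides in Mermont, so this disjunct is met. Satisfied.
  → All conditions met; jurisdiction exists.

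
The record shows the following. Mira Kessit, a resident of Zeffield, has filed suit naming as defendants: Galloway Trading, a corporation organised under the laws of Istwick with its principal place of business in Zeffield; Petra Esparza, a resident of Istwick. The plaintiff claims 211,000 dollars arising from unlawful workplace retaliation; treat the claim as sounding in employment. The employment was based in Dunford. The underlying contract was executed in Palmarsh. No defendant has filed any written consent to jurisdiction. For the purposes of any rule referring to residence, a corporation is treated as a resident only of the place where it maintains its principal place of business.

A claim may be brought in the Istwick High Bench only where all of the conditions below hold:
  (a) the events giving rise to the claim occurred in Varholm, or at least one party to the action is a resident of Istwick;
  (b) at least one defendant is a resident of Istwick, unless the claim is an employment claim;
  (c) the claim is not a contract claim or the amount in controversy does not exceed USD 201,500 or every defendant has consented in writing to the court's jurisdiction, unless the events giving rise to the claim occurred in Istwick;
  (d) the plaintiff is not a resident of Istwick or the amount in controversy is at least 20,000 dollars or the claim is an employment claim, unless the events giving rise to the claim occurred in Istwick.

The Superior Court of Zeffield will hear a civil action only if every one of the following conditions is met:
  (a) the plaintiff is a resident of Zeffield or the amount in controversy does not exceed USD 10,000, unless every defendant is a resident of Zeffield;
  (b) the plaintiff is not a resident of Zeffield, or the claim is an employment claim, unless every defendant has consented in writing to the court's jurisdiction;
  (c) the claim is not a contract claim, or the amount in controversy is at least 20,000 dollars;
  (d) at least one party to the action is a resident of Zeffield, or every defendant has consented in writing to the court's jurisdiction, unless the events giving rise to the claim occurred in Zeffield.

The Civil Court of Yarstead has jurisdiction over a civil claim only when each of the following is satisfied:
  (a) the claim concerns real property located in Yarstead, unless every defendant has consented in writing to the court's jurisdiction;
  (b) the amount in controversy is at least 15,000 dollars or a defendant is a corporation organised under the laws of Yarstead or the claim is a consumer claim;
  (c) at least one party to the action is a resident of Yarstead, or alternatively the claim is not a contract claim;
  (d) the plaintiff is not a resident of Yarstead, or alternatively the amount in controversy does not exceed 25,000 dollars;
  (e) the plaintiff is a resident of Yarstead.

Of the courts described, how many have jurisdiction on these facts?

2

The Istwick High Bench:
  (a) Petra Esparza resides in Istwick, so one alternative holds. Satisfied.
  (b) Petra Esparza resides in Istwick. Met.
  (c) The claim is an employment claim, not a contract claim, so this disjunct is met. Met.
  (d) The plaintiff resides in Zeffield, which is not Istwick, so one alternative holds. Satisfied.
  → The court has jurisdiction.
The Superior Court of Zeffield:
  (a) The plaintiff resides in Zeffield, which satisfies one of the alternatives. Satisfied.
  (b) The claim is an employment claim, so one alternative holds. Satisfied.
  (c) The claim is an employment claim, not a contract claim, which satisfies one of the alternatives. Met.
  (d) Mira Kessit resides in Zeffield, which satisfies one of the alternatives. Satisfied.
  → Jurisdiction lies.
The Civil Court of Yarstead:
  (a) The claim does not concern real property. And no such written consent has been filed, so the proviso does not save it. Not met.
  (b) The amount in controversy is USD 211,000, which meets the $15,000 floor, so this disjunct is met. Satisfied.
  (c) The claim is an employment claim, not a contract claim, so one alternative holds. Satisfied.
  (d) The plaintiff resides in Zeffield, which is not Yarstead, so this disjunct is met. Met.
  (e) The plaintiff resides in Zeffield, not Yarstead. Not satisfied.
  → Not every requirement is met — no jurisdiction.
Courts with jurisdiction: the Istwick High Bench, the Superior Court of Zeffield — 2 in total.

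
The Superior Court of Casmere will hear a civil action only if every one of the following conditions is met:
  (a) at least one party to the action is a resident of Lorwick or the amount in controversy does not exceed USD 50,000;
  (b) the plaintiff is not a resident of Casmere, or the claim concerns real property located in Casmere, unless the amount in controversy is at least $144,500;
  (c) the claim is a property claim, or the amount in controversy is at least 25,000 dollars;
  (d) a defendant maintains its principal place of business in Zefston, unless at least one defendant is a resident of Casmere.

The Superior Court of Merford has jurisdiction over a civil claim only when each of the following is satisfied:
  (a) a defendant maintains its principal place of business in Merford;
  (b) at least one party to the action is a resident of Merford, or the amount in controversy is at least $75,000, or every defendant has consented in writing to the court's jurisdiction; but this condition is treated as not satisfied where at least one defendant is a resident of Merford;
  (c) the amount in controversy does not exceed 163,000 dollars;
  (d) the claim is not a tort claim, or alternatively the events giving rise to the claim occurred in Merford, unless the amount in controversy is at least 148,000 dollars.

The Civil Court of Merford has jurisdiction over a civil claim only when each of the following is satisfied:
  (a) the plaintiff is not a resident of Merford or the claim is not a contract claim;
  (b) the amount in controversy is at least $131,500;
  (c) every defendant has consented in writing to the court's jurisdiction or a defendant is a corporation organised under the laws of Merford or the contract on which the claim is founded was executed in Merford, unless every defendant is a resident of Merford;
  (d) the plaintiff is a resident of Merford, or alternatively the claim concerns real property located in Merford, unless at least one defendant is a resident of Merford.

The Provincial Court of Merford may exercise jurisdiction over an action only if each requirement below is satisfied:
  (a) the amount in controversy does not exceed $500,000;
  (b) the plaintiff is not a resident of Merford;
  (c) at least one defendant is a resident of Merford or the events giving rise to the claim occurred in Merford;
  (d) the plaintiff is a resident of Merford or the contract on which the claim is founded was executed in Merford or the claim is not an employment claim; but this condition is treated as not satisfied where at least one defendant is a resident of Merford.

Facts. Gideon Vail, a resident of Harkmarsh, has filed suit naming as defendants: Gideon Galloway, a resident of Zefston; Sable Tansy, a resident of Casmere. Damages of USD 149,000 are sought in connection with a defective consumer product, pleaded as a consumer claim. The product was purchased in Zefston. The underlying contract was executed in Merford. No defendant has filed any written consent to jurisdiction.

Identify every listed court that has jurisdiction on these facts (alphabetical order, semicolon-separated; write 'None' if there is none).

The Superior Court of Casmere:
  (a) No party resides in Lorwick; the amount in controversy is USD 149,000, above the $50,000 ceiling — no alternative holds. Not met.
  (b) The plaintiff resides in Harkmarsh, which is not Casmere, which satisfies one of the alternatives. Satisfied.
  (c) The amount in controversy is $149,000, which meets the USD 25,000 floor, so this disjunct is met. Met.
  (d) No defendant is a corporation. But Sable Tansy resides in Casmere, and the 'unless' clause therefore excuses the requirement. Satisfied.
  → No jurisdiction.
The Superior Court of Merford:
  (a) No defendant is a corporation. Not satisfied.
  (b) The amount in controversy is 149,000 dollars, which meets the 75,000 dollars floor, which satisfies one of the alternatives. The carve-out does not apply: no defendant resides in Merford (they reside in Zefston, Casmere). Satisfied.
  (c) The amount in controversy is USD 149,000, within the 163,000 dollars ceiling. Condition met.
  (d) The claim is a consumer claim, not a tort claim — that alternative is enough. Condition met.
  → No jurisdiction.
The Civil Court of Merford:
  (a) The plaintiff resides in Harkmarsh, which is not Merford, so this disjunct is met. Satisfied.
  (b) The amount in controversy is USD 149,000, which meets the 131,500 dollars floor. Met.
  (c) The contract was executed in Merford, which satisfies one of the alternatives. Condition met.
  (d) The plaintiff resides in Harkmarsh, not Merford; the claim does not concern real property — every alternative fails. And no defendant resides in Merford (they reside in Zefston, Casmere), so the proviso does not save it. Fails.
  → No jurisdiction.
The Provincial Court of Merford:
  (a) The amount in controversy is USD 149,000, within the $500,000 ceiling. Satisfied.
  (b) The plaintiff resides in Harkmarsh, which is not Merford. Met.
  (c) No defendant resides in Merford (they reside in Zefston, Casmere); the operative events occurred in Zefston, not Merford — every alternative fails. Not met.
  (d) The contract was executed in Merford, so one alternative holds. And the carve-out is inapplicable — no defendant resides in Merford (they reside in Zefston, Casmere). Satisfied.
  → At least one condition fails; no jurisdiction.

None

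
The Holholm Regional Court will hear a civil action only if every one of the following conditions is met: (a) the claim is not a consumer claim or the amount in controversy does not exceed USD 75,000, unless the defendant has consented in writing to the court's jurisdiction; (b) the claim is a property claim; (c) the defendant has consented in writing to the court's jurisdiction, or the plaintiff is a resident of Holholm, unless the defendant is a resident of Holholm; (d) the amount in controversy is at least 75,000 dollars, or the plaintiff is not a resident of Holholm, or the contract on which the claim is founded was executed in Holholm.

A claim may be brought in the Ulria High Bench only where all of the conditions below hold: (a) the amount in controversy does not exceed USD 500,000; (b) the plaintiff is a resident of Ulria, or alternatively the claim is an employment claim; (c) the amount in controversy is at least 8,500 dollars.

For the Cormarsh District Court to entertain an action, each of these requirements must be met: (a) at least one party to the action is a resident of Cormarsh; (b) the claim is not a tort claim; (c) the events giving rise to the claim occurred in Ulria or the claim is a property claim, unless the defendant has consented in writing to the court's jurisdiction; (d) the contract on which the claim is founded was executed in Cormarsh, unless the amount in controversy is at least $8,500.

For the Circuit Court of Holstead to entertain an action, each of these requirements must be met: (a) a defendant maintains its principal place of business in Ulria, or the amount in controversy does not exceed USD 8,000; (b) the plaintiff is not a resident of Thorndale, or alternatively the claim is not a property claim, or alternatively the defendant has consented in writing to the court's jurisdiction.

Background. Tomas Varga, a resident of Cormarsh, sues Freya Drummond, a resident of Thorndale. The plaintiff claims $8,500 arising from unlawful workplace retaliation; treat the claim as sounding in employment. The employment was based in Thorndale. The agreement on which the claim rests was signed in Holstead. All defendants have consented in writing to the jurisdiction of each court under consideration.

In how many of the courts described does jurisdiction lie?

2

The Holholm Regional Court:
  (a) The claim is an employment claim, not a consumer claim, which satisfies one of the alternatives. Satisfied.
  (b) The claim is an employment claim, not a property claim. Condition not met.
  (c) Every defendant has filed written consent, so one alternative holds. Met.
  (d) The plaintiff resides in Cormarsh, which is not Holholm, so this disjunct is met. Satisfied.
  → At least one condition fails; no jurisdiction.
The Ulria High Bench:
  (a) The amount in controversy is 8,500 dollars, within the 500,000 dollars ceiling. Satisfied.
  (b) The claim is an employment claim, which satisfies one of the alternatives. Condition met.
  (c) The amount in controversy is USD 8,500, which meets the $8,500 floor. Condition met.
  → All conditions met; jurisdiction exists.
The Cormarsh District Court:
  (a) Tomas Varga resides in Cormarsh. Met.
  (b) The claim is an employment claim, not a tort claim. Satisfied.
  (c) The operative events occurred in Thorndale, not Ulria; the claim is an employment claim, not a property claim — every alternative fails. However, every defendant has filed written consent, so the 'unless' proviso supplies this condition. Condition met.
  (d) The contract was executed in Holstead, not Cormarsh. But the amount in controversy is 8,500 dollars, which meets the $8,500 floor, and the 'unless' clause therefore excuses the requirement. Satisfied.
  → The court has jurisdiction.
The Circuit Court of Holstead:
  (a) No defendant is a corporation; the amount in controversy is 8,500 dollars, above the $8,000 ceiling — no alternative holds. Not met.
  (b) The plaintiff resides in Cormarsh, which is not Thorndale — that alternative is enough. Met.
  → No jurisdiction.
Courts with jurisdiction: the Ulria High Bench, the Cormarsh District Court — 2 in total.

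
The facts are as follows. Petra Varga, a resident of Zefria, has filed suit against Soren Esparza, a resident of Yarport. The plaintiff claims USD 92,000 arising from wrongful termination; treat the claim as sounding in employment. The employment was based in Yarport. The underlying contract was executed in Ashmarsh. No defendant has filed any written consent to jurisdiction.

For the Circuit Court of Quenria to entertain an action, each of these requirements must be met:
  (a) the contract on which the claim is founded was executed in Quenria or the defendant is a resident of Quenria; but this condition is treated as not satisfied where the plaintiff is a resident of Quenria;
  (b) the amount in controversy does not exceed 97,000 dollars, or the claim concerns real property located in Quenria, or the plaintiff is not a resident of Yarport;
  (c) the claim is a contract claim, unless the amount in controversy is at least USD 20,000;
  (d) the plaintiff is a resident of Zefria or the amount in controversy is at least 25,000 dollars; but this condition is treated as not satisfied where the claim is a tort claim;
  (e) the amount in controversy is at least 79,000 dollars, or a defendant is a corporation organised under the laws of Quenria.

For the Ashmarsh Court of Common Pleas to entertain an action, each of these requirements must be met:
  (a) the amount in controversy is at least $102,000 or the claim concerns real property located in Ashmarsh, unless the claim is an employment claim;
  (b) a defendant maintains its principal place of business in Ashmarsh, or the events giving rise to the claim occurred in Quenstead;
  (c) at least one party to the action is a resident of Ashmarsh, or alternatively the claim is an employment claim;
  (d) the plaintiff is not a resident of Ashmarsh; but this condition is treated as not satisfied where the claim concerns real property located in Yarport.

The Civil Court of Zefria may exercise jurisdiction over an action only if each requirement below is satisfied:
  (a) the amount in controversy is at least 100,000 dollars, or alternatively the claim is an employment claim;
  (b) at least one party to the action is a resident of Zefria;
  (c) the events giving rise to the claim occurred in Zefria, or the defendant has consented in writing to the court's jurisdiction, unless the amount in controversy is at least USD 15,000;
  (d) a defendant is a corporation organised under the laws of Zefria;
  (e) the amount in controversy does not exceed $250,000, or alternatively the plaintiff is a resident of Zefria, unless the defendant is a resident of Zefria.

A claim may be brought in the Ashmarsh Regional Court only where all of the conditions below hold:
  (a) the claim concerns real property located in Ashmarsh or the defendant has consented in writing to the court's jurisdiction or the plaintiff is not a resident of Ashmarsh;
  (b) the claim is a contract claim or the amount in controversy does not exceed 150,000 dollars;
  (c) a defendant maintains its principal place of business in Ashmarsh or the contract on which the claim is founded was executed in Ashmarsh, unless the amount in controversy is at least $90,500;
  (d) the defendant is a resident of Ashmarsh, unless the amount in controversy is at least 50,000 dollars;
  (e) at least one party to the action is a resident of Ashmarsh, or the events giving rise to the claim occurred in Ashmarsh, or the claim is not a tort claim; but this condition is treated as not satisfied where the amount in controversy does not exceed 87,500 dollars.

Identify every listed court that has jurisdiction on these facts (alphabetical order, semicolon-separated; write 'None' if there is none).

The Circuit Court of Quenria:
  (a) The contract was executed in Ashmarsh, not Quenria; the defendant resides in Yarport, not Quenria — none of the alternatives is met. Fails.
  (b) The amount in controversy is USD 92,000, within the USD 97,000 ceiling, so this disjunct is met. Condition met.
  (c) The claim is an employment claim, not a contract claim. But the amount in controversy is $92,000, which meets the 20,000 dollars floor, and the 'unless' clause therefore excuses the requirement. Met.
  (d) The plaintiff resides in Zefria, so one alternative holds. The carve-out does not apply: the claim is an employment claim, not a tort claim. Satisfied.
  (e) The amount in controversy is USD 92,000, which meets the $79,000 floor, which satisfies one of the alternatives. Met.
  → Not every requirement is met — no jurisdiction.
The Ashmarsh Court of Common Pleas:
  (a) The amount in controversy is $92,000, below the USD 102,000 floor; the claim does not concern real property — none of the alternatives is met. But the claim is an employment claim, and the 'unless' clause therefore excuses the requirement. Condition met.
  (b) No defendant is a corporation; the operative events occurred in Yarport, not Quenstead — none of the alternatives is met. Condition not met.
  (c) The claim is an employment claim, so this disjunct is met. Satisfied.
  (d) The plaintiff resides in Zefria, which is not Ashmarsh. The carve-out does not apply: the claim does not concern real property. Condition met.
  → At least one condition fails; no jurisdiction.
The Civil Court of Zefria:
  (a) The claim is an employment claim — that alternative is enough. Condition met.
  (b) Petra Varga resides in Zefria. Satisfied.
  (c) The operative events occurred in Yarport, not Zefria; no such written consent has been filed — every alternative fails. However, the amount in controversy is USD 92,000, which meets the $15,000 floor, so the 'unless' proviso supplies this condition. Satisfied.
  (d) No defendant is a corporation. Fails.
  (e) The amount in controversy is $92,000, within the $250,000 ceiling, so this disjunct is met. Satisfied.
  → No jurisdiction.
The Ashmarsh Regional Court:
  (a) The plaintiff resides in Zefria, which is not Ashmarsh — that alternative is enough. Met.
  (b) The amount in controversy is 92,000 dollars, within the 150,000 dollars ceiling, so one alternative holds. Satisfied.
  (c) The contract was executed in Ashmarsh, so one alternative holds. Met.
  (d) The defendant resides in Yarport, not Ashmarsh. The proviso rescues it, though: the amount in controversy is $92,000, which meets the 50,000 dollars floor. Met.
  (e) The claim is an employment claim, not a tort claim, so this disjunct is met. The exception is not triggered, since the amount in controversy is $92,000, above the USD 87,500 ceiling. Condition met.
  → All conditions met; jurisdiction exists.

the Ashmarsh Regional Court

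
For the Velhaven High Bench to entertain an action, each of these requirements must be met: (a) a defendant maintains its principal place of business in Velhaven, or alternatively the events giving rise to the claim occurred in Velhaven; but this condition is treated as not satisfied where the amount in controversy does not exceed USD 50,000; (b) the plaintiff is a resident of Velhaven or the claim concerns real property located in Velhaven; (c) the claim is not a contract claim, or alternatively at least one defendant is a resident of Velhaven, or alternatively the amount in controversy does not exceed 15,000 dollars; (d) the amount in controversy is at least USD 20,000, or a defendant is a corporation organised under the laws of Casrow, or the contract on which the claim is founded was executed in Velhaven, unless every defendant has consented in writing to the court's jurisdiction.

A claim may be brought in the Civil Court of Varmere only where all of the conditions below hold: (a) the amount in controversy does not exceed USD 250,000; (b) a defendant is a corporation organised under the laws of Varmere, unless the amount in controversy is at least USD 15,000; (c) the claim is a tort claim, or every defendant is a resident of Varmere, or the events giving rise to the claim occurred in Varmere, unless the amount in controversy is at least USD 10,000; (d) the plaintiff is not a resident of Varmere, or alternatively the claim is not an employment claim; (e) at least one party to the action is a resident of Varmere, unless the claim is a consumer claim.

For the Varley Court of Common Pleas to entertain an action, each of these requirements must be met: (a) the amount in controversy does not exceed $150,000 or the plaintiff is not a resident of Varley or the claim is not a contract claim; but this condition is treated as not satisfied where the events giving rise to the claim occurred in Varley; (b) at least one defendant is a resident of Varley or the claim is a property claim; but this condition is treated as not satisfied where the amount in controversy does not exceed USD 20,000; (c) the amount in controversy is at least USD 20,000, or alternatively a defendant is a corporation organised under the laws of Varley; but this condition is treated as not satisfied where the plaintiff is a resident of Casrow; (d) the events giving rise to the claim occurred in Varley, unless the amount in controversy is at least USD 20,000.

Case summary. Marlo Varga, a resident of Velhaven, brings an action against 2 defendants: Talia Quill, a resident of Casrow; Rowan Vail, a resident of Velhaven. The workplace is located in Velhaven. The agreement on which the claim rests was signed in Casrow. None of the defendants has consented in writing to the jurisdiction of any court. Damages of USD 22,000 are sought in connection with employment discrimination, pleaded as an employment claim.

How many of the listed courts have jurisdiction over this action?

0

The Velhaven High Bench:
  (a) The operative events occurred in Velhaven, so this disjunct is met. But the amount in controversy is USD 22,000, within the USD 50,000 ceiling, triggering the carve-out and defeating this condition. Condition not met.
  (b) The plaintiff resides in Velhaven, so this disjunct is met. Satisfied.
  (c) The claim is an employment claim, not a contract claim, which satisfies one of the alternatives. Satisfied.
  (d) The amount in controversy is $22,000, which meets the USD 20,000 floor, which satisfies one of the alternatives. Met.
  → No jurisdiction.
The Civil Court of Varmere:
  (a) The amount in controversy is $22,000, within the $250,000 ceiling. Condition met.
  (b) No defendant is a corporation. However, the amount in controversy is 22,000 dollars, which meets the 15,000 dollars floor, so the 'unless' proviso supplies this condition. Condition met.
  (c) The claim is an employment claim, not a tort claim; the defendants reside as follows — Talia Quill in Casrow, Rowan Vail in Velhaven — not all in Varmere; the operative events occurred in Velhaven, not Varmere — every alternative fails. The proviso rescues it, though: the amount in controversy is $22,000, which meets the 10,000 dollars floor. Satisfied.
  (d) The plaintiff resides in Velhaven, which is not Varmere, so this disjunct is met. Satisfied.
  (e) No party resides in Varmere. The proviso offers no rescue either, since the claim is an employment claim, not a consumer claim. Condition not met.
  → Not every requirement is met — no jurisdiction.
The Varley Court of Common Pleas:
  (a) The amount in controversy is $22,000, within the USD 150,000 ceiling — that alternative is enough. The carve-out does not apply: the operative events occurred in Velhaven, not Varley. Satisfied.
  (b) No defendant resides in Varley (they reside in Casrow, Velhaven); the claim is an employment claim, not a property claim — no alternative holds. Not met.
  (c) The amount in controversy is $22,000, which meets the $20,000 floor, so one alternative holds. The exception is not triggered, since the plaintiff resides in Velhaven, not Casrow. Condition met.
  (d) The operative events occurred in Velhaven, not Varley. However, the amount in controversy is USD 22,000, which meets the $20,000 floor, so the 'unless' proviso supplies this condition. Condition met.
  → Not every requirement is met — no jurisdiction.
No court satisfies all of its conditions.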